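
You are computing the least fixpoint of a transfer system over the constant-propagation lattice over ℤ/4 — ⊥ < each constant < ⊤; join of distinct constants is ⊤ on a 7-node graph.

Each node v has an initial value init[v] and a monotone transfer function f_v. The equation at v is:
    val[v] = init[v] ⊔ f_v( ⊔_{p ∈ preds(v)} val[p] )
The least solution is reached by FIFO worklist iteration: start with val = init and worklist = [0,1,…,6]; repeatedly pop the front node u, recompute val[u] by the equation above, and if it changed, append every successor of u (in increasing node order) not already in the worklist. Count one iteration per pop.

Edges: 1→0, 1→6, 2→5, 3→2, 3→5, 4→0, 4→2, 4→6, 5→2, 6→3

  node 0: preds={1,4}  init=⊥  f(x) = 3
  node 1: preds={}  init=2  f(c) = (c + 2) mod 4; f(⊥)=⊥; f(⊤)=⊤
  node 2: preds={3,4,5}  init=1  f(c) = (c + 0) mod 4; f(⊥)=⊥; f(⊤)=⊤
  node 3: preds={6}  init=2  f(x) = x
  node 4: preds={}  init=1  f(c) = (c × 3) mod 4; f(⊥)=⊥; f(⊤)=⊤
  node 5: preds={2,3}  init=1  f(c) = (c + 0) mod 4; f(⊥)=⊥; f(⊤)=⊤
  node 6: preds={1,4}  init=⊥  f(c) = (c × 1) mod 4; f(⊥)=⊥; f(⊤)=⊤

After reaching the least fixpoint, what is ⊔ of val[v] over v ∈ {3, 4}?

⊤

Trace (11 dequeues):
  [1] u=0 | in ⊤ | out 3 | prev ⊥ | push {}
  [2] u=1 | in ⊥ | out 2 | ==
  [3] u=2 | in ⊤ | out ⊤ | prev 1 | push {}
  [4] u=3 | in ⊥ | out 2 | ==
  [5] u=4 | in ⊥ | out 1 | ==
  [6] u=5 | in ⊤ | out ⊤ | prev 1 | push {2}
  [7] u=6 | in ⊤ | out ⊤ | prev ⊥ | push {3}
  [8] u=2 | in ⊤ | out ⊤ | ==
  [9] u=3 | in ⊤ | out ⊤ | prev 2 | push {2,5}
  [10] u=2 | in ⊤ | out ⊤ | ==
  [11] u=5 | in ⊤ | out ⊤ | ==

Converged values:
  [0] 3
  [1] 2
  [2] ⊤
  [3] ⊤
  [4] 1
  [5] ⊤
  [6] ⊤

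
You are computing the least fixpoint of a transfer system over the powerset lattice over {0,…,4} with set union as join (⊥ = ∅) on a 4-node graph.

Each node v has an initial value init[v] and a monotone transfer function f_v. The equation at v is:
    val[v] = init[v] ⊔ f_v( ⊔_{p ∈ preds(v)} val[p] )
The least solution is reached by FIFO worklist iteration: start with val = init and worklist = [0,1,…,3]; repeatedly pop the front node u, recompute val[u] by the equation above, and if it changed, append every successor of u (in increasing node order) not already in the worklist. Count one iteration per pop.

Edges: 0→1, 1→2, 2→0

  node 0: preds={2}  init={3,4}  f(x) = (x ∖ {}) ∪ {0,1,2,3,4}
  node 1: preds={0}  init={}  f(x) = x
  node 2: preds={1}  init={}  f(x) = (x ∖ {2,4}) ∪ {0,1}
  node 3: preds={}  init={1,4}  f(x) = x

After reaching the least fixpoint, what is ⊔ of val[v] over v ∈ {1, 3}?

Trace (5 dequeues):
  [1] u=0 | in {} | out {0,1,2,3,4} | prev {3,4} | push {}
  [2] u=1 | in {0,1,2,3,4} | out {0,1,2,3,4} | prev {} | push {}
  [3] u=2 | in {0,1,2,3,4} | out {0,1,3} | prev {} | push {0}
  [4] u=3 | in {} | out {1,4} | ==
  [5] u=0 | in {0,1,3} | out {0,1,2,3,4} | ==

Converged values:
  [0] {0,1,2,3,4}
  [1] {0,1,2,3,4}
  [2] {0,1,3}
  [3] {1,4}

{0,1,2,3,4}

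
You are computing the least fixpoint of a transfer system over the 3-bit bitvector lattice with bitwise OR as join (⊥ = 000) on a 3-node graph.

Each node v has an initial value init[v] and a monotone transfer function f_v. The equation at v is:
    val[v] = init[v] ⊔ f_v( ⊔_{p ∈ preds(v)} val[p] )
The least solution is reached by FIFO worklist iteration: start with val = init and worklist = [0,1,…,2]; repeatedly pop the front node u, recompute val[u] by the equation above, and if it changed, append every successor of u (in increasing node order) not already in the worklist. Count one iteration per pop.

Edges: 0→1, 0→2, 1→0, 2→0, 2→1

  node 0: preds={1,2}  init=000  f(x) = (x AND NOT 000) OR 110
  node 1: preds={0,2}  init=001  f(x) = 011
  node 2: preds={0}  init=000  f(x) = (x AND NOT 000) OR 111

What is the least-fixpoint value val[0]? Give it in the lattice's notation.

Worklist (5 pops):
  #1 pop 0: in=001 → 111 (was 000); enqueue []
  #2 pop 1: in=111 → 011 (was 001); enqueue [0]
  #3 pop 2: in=111 → 111 (was 000); enqueue [1]
  #4 pop 0: in=111 → 111 (no change)
  #5 pop 1: in=111 → 011 (no change)

Fixpoint:
  val[0] = 111
  val[1] = 011
  val[2] = 111

111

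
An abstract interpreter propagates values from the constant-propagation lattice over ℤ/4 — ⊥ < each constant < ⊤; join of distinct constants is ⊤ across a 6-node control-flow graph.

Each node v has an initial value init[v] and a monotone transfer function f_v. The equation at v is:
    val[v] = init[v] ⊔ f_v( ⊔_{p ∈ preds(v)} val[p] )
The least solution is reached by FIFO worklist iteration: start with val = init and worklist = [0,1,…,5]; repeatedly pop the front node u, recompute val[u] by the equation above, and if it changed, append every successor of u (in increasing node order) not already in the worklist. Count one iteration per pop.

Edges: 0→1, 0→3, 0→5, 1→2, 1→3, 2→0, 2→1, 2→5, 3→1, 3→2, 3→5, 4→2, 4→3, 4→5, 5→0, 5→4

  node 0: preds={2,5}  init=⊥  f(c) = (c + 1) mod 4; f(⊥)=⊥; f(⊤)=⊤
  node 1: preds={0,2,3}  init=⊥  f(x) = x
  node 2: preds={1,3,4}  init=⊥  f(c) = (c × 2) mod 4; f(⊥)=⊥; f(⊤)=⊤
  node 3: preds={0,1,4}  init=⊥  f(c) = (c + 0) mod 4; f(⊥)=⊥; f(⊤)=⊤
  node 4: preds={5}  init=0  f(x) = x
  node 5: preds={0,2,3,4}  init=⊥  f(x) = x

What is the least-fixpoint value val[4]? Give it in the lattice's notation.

Worklist (19 pops):
  #1 pop 0: in=⊥ → ⊥ (no change)
  #2 pop 1: in=⊥ → ⊥ (no change)
  #3 pop 2: in=0 → 0 (was ⊥); enqueue [0,1]
  #4 pop 3: in=0 → 0 (was ⊥); enqueue [2]
  #5 pop 4: in=⊥ → 0 (no change)
  #6 pop 5: in=0 → 0 (was ⊥); enqueue [4]
  #7 pop 0: in=0 → 1 (was ⊥); enqueue [3,5]
  #8 pop 1: in=⊤ → ⊤ (was ⊥); enqueue []
  #9 pop 2: in=⊤ → ⊤ (was 0); enqueue [0,1]
  #10 pop 4: in=0 → 0 (no change)
  #11 pop 3: in=⊤ → ⊤ (was 0); enqueue [2]
  #12 pop 5: in=⊤ → ⊤ (was 0); enqueue [4]
  #13 pop 0: in=⊤ → ⊤ (was 1); enqueue [3,5]
  #14 pop 1: in=⊤ → ⊤ (no change)
  #15 pop 2: in=⊤ → ⊤ (no change)
  #16 pop 4: in=⊤ → ⊤ (was 0); enqueue [2]
  #17 pop 3: in=⊤ → ⊤ (no change)
  #18 pop 5: in=⊤ → ⊤ (no change)
  #19 pop 2: in=⊤ → ⊤ (no change)

Fixpoint:
  val[0] = ⊤
  val[1] = ⊤
  val[2] = ⊤
  val[3] = ⊤
  val[4] = ⊤
  val[5] = ⊤

⊤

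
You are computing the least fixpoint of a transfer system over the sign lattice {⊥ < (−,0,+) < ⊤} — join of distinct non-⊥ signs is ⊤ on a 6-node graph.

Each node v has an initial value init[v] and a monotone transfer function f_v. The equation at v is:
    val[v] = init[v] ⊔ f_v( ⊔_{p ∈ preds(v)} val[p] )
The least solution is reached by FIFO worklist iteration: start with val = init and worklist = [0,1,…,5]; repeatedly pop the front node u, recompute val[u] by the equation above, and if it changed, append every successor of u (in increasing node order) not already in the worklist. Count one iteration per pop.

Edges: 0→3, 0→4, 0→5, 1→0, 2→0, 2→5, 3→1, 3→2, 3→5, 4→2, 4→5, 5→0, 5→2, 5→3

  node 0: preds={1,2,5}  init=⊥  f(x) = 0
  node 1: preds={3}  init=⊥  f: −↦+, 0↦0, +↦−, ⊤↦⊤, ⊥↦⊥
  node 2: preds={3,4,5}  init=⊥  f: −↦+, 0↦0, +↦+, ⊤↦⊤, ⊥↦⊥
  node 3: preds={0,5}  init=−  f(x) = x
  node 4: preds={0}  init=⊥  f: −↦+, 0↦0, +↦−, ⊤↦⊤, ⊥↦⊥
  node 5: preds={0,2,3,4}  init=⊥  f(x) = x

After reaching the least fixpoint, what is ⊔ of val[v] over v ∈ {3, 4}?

Iteration log — 12 steps:
  step 1. node 0  ⊔preds=⊥  new=0  old=⊥  +wl: 
  step 2. node 1  ⊔preds=−  new=+  old=⊥  +wl: 0
  step 3. node 2  ⊔preds=−  new=+  old=⊥  +wl: 
  step 4. node 3  ⊔preds=0  new=⊤  old=−  +wl: 1,2
  step 5. node 4  ⊔preds=0  new=0  old=⊥  +wl: 
  step 6. node 5  ⊔preds=⊤  new=⊤  old=⊥  +wl: 3
  step 7. node 0  ⊔preds=⊤  new=0  stable
  step 8. node 1  ⊔preds=⊤  new=⊤  old=+  +wl: 0
  step 9. node 2  ⊔preds=⊤  new=⊤  old=+  +wl: 5
  step 10. node 3  ⊔preds=⊤  new=⊤  stable
  step 11. node 0  ⊔preds=⊤  new=0  stable
  step 12. node 5  ⊔preds=⊤  new=⊤  stable

Least fixpoint reached:
  node 0: 0
  node 1: ⊤
  node 2: ⊤
  node 3: ⊤
  node 4: 0
  node 5: ⊤

⊤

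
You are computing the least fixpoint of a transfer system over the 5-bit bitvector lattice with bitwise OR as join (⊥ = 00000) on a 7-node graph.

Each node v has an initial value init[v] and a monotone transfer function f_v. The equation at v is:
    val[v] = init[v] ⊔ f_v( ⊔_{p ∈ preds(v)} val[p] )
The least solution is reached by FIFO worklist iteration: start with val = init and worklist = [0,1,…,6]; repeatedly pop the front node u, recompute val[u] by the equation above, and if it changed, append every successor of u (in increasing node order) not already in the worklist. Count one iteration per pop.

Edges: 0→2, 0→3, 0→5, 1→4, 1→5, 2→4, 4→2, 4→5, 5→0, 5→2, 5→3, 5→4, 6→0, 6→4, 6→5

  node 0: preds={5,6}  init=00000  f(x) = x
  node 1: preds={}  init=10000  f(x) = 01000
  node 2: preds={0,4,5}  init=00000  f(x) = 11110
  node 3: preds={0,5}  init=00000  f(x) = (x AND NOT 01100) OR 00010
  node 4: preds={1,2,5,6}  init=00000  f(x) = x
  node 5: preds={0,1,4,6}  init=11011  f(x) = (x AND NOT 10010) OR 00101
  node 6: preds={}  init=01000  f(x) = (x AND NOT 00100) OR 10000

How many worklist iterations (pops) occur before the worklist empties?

13

Trace (13 dequeues):
  [1] u=0 | in 11011 | out 11011 | prev 00000 | push {}
  [2] u=1 | in 00000 | out 11000 | prev 10000 | push {}
  [3] u=2 | in 11011 | out 11110 | prev 00000 | push {}
  [4] u=3 | in 11011 | out 10011 | prev 00000 | push {}
  [5] u=4 | in 11111 | out 11111 | prev 00000 | push {2}
  [6] u=5 | in 11111 | out 11111 | prev 11011 | push {0,3,4}
  [7] u=6 | in 00000 | out 11000 | prev 01000 | push {5}
  [8] u=2 | in 11111 | out 11110 | ==
  [9] u=0 | in 11111 | out 11111 | prev 11011 | push {2}
  [10] u=3 | in 11111 | out 10011 | ==
  [11] u=4 | in 11111 | out 11111 | ==
  [12] u=5 | in 11111 | out 11111 | ==
  [13] u=2 | in 11111 | out 11110 | ==

Converged values:
  [0] 11111
  [1] 11000
  [2] 11110
  [3] 10011
  [4] 11111
  [5] 11111
  [6] 11000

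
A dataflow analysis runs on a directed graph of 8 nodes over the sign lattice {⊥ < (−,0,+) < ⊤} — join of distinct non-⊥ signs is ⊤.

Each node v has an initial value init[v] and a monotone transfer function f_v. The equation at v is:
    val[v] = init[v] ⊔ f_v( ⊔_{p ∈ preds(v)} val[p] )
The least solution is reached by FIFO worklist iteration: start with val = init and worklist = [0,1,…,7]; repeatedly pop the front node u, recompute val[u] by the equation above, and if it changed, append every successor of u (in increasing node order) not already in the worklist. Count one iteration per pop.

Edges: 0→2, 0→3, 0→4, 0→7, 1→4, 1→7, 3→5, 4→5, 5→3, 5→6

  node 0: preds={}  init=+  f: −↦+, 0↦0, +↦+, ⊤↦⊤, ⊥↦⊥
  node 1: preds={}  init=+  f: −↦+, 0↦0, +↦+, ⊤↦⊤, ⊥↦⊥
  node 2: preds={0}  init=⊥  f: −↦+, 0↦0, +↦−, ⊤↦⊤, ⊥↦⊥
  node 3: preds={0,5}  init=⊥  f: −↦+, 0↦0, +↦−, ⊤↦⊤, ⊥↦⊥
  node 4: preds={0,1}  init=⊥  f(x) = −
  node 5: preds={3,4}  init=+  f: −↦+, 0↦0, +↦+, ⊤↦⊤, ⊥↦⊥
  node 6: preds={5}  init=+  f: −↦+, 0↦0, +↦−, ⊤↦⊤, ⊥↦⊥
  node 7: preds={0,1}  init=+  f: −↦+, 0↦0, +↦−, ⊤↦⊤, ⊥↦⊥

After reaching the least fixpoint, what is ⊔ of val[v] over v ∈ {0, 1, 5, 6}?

Iteration log — 8 steps:
  step 1. node 0  ⊔preds=⊥  new=+  stable
  step 2. node 1  ⊔preds=⊥  new=+  stable
  step 3. node 2  ⊔preds=+  new=−  old=⊥  +wl: 
  step 4. node 3  ⊔preds=+  new=−  old=⊥  +wl: 
  step 5. node 4  ⊔preds=+  new=−  old=⊥  +wl: 
  step 6. node 5  ⊔preds=−  new=+  stable
  step 7. node 6  ⊔preds=+  new=⊤  old=+  +wl: 
  step 8. node 7  ⊔preds=+  new=⊤  old=+  +wl: 

Least fixpoint reached:
  node 0: +
  node 1: +
  node 2: −
  node 3: −
  node 4: −
  node 5: +
  node 6: ⊤
  node 7: ⊤

⊤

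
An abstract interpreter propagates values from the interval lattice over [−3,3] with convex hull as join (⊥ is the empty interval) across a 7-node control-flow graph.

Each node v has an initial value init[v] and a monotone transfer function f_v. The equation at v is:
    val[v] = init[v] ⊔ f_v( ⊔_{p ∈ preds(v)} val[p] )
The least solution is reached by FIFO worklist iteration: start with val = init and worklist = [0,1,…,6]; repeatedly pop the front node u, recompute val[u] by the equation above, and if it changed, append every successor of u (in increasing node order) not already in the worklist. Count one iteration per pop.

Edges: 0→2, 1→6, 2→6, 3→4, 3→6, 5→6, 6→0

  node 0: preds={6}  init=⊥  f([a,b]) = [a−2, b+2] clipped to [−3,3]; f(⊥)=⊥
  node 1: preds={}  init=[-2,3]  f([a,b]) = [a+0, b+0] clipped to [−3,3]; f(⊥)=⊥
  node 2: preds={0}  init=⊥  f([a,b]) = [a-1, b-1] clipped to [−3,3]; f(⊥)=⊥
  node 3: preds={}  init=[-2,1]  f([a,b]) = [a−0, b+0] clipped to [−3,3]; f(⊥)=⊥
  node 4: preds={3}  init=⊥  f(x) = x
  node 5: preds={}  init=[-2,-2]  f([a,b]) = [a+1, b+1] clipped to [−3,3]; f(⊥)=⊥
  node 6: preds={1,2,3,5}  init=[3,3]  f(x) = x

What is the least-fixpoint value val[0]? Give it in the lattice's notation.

Trace (11 dequeues):
  [1] u=0 | in [3,3] | out [1,3] | prev ⊥ | push {}
  [2] u=1 | in ⊥ | out [-2,3] | ==
  [3] u=2 | in [1,3] | out [0,2] | prev ⊥ | push {}
  [4] u=3 | in ⊥ | out [-2,1] | ==
  [5] u=4 | in [-2,1] | out [-2,1] | prev ⊥ | push {}
  [6] u=5 | in ⊥ | out [-2,-2] | ==
  [7] u=6 | in [-2,3] | out [-2,3] | prev [3,3] | push {0}
  [8] u=0 | in [-2,3] | out [-3,3] | prev [1,3] | push {2}
  [9] u=2 | in [-3,3] | out [-3,2] | prev [0,2] | push {6}
  [10] u=6 | in [-3,3] | out [-3,3] | prev [-2,3] | push {0}
  [11] u=0 | in [-3,3] | out [-3,3] | ==

Converged values:
  [0] [-3,3]
  [1] [-2,3]
  [2] [-3,2]
  [3] [-2,1]
  [4] [-2,1]
  [5] [-2,-2]
  [6] [-3,3]

[-3,3]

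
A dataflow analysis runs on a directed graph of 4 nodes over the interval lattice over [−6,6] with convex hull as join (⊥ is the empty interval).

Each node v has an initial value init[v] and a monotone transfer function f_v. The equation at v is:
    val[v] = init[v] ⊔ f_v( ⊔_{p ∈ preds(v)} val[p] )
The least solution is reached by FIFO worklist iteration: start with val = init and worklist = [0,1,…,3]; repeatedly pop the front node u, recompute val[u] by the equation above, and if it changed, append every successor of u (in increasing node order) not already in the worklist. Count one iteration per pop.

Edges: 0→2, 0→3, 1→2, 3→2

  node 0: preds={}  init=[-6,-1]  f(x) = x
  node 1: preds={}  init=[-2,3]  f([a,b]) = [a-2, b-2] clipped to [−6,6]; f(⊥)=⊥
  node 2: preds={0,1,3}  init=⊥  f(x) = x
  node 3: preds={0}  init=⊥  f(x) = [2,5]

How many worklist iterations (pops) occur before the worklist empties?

5

Iteration log — 5 steps:
  step 1. node 0  ⊔preds=⊥  new=[-6,-1]  stable
  step 2. node 1  ⊔preds=⊥  new=[-2,3]  stable
  step 3. node 2  ⊔preds=[-6,3]  new=[-6,3]  old=⊥  +wl: 
  step 4. node 3  ⊔preds=[-6,-1]  new=[2,5]  old=⊥  +wl: 2
  step 5. node 2  ⊔preds=[-6,5]  new=[-6,5]  old=[-6,3]  +wl: 

Least fixpoint reached:
  node 0: [-6,-1]
  node 1: [-2,3]
  node 2: [-6,5]
  node 3: [2,5]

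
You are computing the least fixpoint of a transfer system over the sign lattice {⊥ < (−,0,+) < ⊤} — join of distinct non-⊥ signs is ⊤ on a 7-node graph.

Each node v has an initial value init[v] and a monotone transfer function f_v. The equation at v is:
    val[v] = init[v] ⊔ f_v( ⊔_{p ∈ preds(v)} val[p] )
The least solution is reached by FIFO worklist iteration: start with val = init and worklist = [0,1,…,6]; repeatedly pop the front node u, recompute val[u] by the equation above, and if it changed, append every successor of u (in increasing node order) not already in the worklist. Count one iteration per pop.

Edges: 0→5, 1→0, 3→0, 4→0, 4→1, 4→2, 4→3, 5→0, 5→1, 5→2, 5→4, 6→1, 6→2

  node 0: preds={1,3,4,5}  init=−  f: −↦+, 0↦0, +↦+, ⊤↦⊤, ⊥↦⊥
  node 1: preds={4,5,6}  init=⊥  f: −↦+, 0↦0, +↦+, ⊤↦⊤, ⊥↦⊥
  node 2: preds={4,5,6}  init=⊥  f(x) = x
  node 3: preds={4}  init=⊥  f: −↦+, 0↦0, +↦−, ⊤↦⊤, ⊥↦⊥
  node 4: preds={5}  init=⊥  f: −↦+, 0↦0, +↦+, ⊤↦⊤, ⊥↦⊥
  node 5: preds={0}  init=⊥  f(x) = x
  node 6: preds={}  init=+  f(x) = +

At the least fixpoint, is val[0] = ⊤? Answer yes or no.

yes

Worklist (22 pops):
  #1 pop 0: in=⊥ → − (no change)
  #2 pop 1: in=+ → + (was ⊥); enqueue [0]
  #3 pop 2: in=+ → + (was ⊥); enqueue []
  #4 pop 3: in=⊥ → ⊥ (no change)
  #5 pop 4: in=⊥ → ⊥ (no change)
  #6 pop 5: in=− → − (was ⊥); enqueue [1,2,4]
  #7 pop 6: in=⊥ → + (no change)
  #8 pop 0: in=⊤ → ⊤ (was −); enqueue [5]
  #9 pop 1: in=⊤ → ⊤ (was +); enqueue [0]
  #10 pop 2: in=⊤ → ⊤ (was +); enqueue []
  #11 pop 4: in=− → + (was ⊥); enqueue [1,2,3]
  #12 pop 5: in=⊤ → ⊤ (was −); enqueue [4]
  #13 pop 0: in=⊤ → ⊤ (no change)
  #14 pop 1: in=⊤ → ⊤ (no change)
  #15 pop 2: in=⊤ → ⊤ (no change)
  #16 pop 3: in=+ → − (was ⊥); enqueue [0]
  #17 pop 4: in=⊤ → ⊤ (was +); enqueue [1,2,3]
  #18 pop 0: in=⊤ → ⊤ (no change)
  #19 pop 1: in=⊤ → ⊤ (no change)
  #20 pop 2: in=⊤ → ⊤ (no change)
  #21 pop 3: in=⊤ → ⊤ (was −); enqueue [0]
  #22 pop 0: in=⊤ → ⊤ (no change)

Fixpoint:
  val[0] = ⊤
  val[1] = ⊤
  val[2] = ⊤
  val[3] = ⊤
  val[4] = ⊤
  val[5] = ⊤
  val[6] = +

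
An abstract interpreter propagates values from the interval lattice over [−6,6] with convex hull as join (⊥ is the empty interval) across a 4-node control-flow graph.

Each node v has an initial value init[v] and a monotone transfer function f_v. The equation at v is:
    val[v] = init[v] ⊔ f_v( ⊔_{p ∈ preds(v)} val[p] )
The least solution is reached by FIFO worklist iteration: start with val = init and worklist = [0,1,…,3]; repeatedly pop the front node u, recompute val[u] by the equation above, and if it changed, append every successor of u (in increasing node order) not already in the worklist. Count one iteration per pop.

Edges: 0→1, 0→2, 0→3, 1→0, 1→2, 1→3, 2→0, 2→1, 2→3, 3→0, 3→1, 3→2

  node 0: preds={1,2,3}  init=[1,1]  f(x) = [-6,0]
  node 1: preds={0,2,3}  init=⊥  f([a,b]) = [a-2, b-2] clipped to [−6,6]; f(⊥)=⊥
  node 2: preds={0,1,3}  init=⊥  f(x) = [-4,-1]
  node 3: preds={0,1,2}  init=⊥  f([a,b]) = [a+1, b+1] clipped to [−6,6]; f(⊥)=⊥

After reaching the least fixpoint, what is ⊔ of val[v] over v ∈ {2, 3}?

[-5,2]

Trace (9 dequeues):
  [1] u=0 | in ⊥ | out [-6,1] | prev [1,1] | push {}
  [2] u=1 | in [-6,1] | out [-6,-1] | prev ⊥ | push {0}
  [3] u=2 | in [-6,1] | out [-4,-1] | prev ⊥ | push {1}
  [4] u=3 | in [-6,1] | out [-5,2] | prev ⊥ | push {2}
  [5] u=0 | in [-6,2] | out [-6,1] | ==
  [6] u=1 | in [-6,2] | out [-6,0] | prev [-6,-1] | push {0,3}
  [7] u=2 | in [-6,2] | out [-4,-1] | ==
  [8] u=0 | in [-6,2] | out [-6,1] | ==
  [9] u=3 | in [-6,1] | out [-5,2] | ==

Converged values:
  [0] [-6,1]
  [1] [-6,0]
  [2] [-4,-1]
  [3] [-5,2]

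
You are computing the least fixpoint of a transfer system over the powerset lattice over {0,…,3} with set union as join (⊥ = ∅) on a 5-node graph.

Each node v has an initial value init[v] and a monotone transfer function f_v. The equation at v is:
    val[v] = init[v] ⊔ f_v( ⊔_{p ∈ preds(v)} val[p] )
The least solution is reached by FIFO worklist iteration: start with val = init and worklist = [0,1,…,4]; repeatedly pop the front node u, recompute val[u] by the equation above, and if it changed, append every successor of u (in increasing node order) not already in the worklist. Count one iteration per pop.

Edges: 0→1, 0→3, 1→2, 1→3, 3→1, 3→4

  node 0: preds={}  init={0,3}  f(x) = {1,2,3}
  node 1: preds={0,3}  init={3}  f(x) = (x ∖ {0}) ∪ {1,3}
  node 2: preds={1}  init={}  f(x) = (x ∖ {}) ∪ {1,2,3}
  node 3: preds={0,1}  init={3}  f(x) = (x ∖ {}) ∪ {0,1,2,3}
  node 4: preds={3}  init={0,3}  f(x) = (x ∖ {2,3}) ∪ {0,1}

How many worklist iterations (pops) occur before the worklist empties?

6

Trace (6 dequeues):
  [1] u=0 | in {} | out {0,1,2,3} | prev {0,3} | push {}
  [2] u=1 | in {0,1,2,3} | out {1,2,3} | prev {3} | push {}
  [3] u=2 | in {1,2,3} | out {1,2,3} | prev {} | push {}
  [4] u=3 | in {0,1,2,3} | out {0,1,2,3} | prev {3} | push {1}
  [5] u=4 | in {0,1,2,3} | out {0,1,3} | prev {0,3} | push {}
  [6] u=1 | in {0,1,2,3} | out {1,2,3} | ==

Converged values:
  [0] {0,1,2,3}
  [1] {1,2,3}
  [2] {1,2,3}
  [3] {0,1,2,3}
  [4] {0,1,3}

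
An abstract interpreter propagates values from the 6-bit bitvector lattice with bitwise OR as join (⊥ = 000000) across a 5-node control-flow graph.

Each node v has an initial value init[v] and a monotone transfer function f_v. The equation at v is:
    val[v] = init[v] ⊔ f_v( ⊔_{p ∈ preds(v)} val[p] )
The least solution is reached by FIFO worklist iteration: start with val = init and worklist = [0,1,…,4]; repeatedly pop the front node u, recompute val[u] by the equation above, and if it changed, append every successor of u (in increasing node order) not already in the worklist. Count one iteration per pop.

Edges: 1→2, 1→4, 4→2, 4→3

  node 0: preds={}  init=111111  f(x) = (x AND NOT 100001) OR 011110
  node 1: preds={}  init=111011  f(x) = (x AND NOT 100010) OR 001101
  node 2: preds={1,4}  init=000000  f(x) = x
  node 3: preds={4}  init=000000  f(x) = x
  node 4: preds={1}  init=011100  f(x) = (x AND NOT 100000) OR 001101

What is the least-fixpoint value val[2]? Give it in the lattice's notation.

111111

Worklist (7 pops):
  #1 pop 0: in=000000 → 111111 (no change)
  #2 pop 1: in=000000 → 111111 (was 111011); enqueue []
  #3 pop 2: in=111111 → 111111 (was 000000); enqueue []
  #4 pop 3: in=011100 → 011100 (was 000000); enqueue []
  #5 pop 4: in=111111 → 011111 (was 011100); enqueue [2,3]
  #6 pop 2: in=111111 → 111111 (no change)
  #7 pop 3: in=011111 → 011111 (was 011100); enqueue []

Fixpoint:
  val[0] = 111111
  val[1] = 111111
  val[2] = 111111
  val[3] = 011111
  val[4] = 011111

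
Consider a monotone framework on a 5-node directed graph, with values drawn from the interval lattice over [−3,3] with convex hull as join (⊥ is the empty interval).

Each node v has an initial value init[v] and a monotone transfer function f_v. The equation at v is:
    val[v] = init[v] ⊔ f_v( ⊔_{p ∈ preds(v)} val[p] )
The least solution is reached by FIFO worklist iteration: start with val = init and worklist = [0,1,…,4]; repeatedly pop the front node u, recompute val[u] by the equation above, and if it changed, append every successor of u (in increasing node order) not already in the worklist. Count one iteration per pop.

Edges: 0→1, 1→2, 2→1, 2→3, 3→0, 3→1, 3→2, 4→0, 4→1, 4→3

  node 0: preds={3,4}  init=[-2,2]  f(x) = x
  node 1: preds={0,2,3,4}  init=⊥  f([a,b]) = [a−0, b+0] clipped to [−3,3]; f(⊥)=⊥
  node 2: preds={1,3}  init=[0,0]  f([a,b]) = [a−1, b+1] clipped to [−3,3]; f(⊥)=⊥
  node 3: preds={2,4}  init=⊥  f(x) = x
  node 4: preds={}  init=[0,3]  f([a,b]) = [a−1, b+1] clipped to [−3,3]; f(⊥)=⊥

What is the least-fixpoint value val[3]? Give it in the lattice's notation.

[-3,3]

Iteration log — 9 steps:
  step 1. node 0  ⊔preds=[0,3]  new=[-2,3]  old=[-2,2]  +wl: 
  step 2. node 1  ⊔preds=[-2,3]  new=[-2,3]  old=⊥  +wl: 
  step 3. node 2  ⊔preds=[-2,3]  new=[-3,3]  old=[0,0]  +wl: 1
  step 4. node 3  ⊔preds=[-3,3]  new=[-3,3]  old=⊥  +wl: 0,2
  step 5. node 4  ⊔preds=⊥  new=[0,3]  stable
  step 6. node 1  ⊔preds=[-3,3]  new=[-3,3]  old=[-2,3]  +wl: 
  step 7. node 0  ⊔preds=[-3,3]  new=[-3,3]  old=[-2,3]  +wl: 1
  step 8. node 2  ⊔preds=[-3,3]  new=[-3,3]  stable
  step 9. node 1  ⊔preds=[-3,3]  new=[-3,3]  stable

Least fixpoint reached:
  node 0: [-3,3]
  node 1: [-3,3]
  node 2: [-3,3]
  node 3: [-3,3]
  node 4: [0,3]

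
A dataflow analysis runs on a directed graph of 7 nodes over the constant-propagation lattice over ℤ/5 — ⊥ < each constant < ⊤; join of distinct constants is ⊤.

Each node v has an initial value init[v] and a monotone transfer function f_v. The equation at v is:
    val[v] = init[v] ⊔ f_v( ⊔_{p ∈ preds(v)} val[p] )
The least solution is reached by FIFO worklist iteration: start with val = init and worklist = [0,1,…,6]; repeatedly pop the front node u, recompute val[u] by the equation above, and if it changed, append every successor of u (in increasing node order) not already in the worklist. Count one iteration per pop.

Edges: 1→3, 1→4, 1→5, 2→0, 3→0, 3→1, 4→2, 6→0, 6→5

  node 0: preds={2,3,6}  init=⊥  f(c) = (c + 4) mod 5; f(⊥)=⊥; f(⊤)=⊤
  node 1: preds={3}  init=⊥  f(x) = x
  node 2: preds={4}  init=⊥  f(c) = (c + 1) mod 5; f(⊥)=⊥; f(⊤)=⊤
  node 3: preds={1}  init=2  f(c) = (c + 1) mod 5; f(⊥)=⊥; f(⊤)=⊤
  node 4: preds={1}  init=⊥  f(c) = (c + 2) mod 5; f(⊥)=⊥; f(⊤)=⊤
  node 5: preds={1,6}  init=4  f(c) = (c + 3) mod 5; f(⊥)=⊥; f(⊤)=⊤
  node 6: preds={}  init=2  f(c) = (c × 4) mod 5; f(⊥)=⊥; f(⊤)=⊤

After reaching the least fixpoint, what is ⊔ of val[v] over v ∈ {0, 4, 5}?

⊤

Worklist (16 pops):
  #1 pop 0: in=2 → 1 (was ⊥); enqueue []
  #2 pop 1: in=2 → 2 (was ⊥); enqueue []
  #3 pop 2: in=⊥ → ⊥ (no change)
  #4 pop 3: in=2 → ⊤ (was 2); enqueue [0,1]
  #5 pop 4: in=2 → 4 (was ⊥); enqueue [2]
  #6 pop 5: in=2 → ⊤ (was 4); enqueue []
  #7 pop 6: in=⊥ → 2 (no change)
  #8 pop 0: in=⊤ → ⊤ (was 1); enqueue []
  #9 pop 1: in=⊤ → ⊤ (was 2); enqueue [3,4,5]
  #10 pop 2: in=4 → 0 (was ⊥); enqueue [0]
  #11 pop 3: in=⊤ → ⊤ (no change)
  #12 pop 4: in=⊤ → ⊤ (was 4); enqueue [2]
  #13 pop 5: in=⊤ → ⊤ (no change)
  #14 pop 0: in=⊤ → ⊤ (no change)
  #15 pop 2: in=⊤ → ⊤ (was 0); enqueue [0]
  #16 pop 0: in=⊤ → ⊤ (no change)

Fixpoint:
  val[0] = ⊤
  val[1] = ⊤
  val[2] = ⊤
  val[3] = ⊤
  val[4] = ⊤
  val[5] = ⊤
  val[6] = 2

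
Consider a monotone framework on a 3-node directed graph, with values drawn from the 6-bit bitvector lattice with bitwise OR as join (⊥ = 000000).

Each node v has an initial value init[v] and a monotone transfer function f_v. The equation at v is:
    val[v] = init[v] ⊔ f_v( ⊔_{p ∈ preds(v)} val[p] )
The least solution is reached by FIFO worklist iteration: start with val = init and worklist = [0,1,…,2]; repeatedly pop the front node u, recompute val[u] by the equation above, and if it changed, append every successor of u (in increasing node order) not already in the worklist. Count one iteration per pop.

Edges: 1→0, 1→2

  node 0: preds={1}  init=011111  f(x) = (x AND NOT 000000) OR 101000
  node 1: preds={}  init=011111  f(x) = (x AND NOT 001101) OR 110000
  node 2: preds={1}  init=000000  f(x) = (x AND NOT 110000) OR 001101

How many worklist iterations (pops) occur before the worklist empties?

Trace (4 dequeues):
  [1] u=0 | in 011111 | out 111111 | prev 011111 | push {}
  [2] u=1 | in 000000 | out 111111 | prev 011111 | push {0}
  [3] u=2 | in 111111 | out 001111 | prev 000000 | push {}
  [4] u=0 | in 111111 | out 111111 | ==

Converged values:
  [0] 111111
  [1] 111111
  [2] 001111

4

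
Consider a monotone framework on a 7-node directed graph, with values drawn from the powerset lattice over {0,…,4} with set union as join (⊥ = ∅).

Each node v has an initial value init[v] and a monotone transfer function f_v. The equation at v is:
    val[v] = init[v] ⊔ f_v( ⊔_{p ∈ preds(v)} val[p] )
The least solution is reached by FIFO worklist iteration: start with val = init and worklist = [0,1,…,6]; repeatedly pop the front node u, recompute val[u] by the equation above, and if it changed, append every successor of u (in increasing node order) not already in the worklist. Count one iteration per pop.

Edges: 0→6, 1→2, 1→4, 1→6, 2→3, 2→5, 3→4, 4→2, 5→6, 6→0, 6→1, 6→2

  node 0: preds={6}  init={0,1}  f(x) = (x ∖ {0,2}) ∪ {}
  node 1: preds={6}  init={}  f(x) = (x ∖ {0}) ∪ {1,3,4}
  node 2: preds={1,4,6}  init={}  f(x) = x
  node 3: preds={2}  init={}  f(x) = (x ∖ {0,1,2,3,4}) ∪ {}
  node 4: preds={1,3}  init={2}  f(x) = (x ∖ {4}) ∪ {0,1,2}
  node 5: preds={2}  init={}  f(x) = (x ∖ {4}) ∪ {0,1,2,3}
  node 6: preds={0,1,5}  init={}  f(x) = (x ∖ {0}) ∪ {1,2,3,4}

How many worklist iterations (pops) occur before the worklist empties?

15

Worklist (15 pops):
  #1 pop 0: in={} → {0,1} (no change)
  #2 pop 1: in={} → {1,3,4} (was {}); enqueue []
  #3 pop 2: in={1,2,3,4} → {1,2,3,4} (was {}); enqueue []
  #4 pop 3: in={1,2,3,4} → {} (no change)
  #5 pop 4: in={1,3,4} → {0,1,2,3} (was {2}); enqueue [2]
  #6 pop 5: in={1,2,3,4} → {0,1,2,3} (was {}); enqueue []
  #7 pop 6: in={0,1,2,3,4} → {1,2,3,4} (was {}); enqueue [0,1]
  #8 pop 2: in={0,1,2,3,4} → {0,1,2,3,4} (was {1,2,3,4}); enqueue [3,5]
  #9 pop 0: in={1,2,3,4} → {0,1,3,4} (was {0,1}); enqueue [6]
  #10 pop 1: in={1,2,3,4} → {1,2,3,4} (was {1,3,4}); enqueue [2,4]
  #11 pop 3: in={0,1,2,3,4} → {} (no change)
  #12 pop 5: in={0,1,2,3,4} → {0,1,2,3} (no change)
  #13 pop 6: in={0,1,2,3,4} → {1,2,3,4} (no change)
  #14 pop 2: in={0,1,2,3,4} → {0,1,2,3,4} (no change)
  #15 pop 4: in={1,2,3,4} → {0,1,2,3} (no change)

Fixpoint:
  val[0] = {0,1,3,4}
  val[1] = {1,2,3,4}
  val[2] = {0,1,2,3,4}
  val[3] = {}
  val[4] = {0,1,2,3}
  val[5] = {0,1,2,3}
  val[6] = {1,2,3,4}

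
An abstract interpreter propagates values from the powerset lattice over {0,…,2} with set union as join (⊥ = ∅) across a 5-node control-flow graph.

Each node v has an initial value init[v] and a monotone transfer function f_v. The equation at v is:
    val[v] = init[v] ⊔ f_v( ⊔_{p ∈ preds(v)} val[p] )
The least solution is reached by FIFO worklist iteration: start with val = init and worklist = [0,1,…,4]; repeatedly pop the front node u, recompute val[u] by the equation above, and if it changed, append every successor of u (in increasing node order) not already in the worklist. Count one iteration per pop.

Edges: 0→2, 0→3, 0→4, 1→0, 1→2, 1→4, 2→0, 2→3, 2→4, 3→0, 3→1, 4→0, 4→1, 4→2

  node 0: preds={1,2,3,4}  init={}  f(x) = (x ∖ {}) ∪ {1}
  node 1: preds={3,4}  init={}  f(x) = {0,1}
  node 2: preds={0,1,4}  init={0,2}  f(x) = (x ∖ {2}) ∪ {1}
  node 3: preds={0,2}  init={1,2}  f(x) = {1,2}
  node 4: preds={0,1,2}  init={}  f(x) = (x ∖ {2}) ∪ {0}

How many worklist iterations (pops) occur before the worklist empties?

Iteration log — 8 steps:
  step 1. node 0  ⊔preds={0,1,2}  new={0,1,2}  old={}  +wl: 
  step 2. node 1  ⊔preds={1,2}  new={0,1}  old={}  +wl: 0
  step 3. node 2  ⊔preds={0,1,2}  new={0,1,2}  old={0,2}  +wl: 
  step 4. node 3  ⊔preds={0,1,2}  new={1,2}  stable
  step 5. node 4  ⊔preds={0,1,2}  new={0,1}  old={}  +wl: 1,2
  step 6. node 0  ⊔preds={0,1,2}  new={0,1,2}  stable
  step 7. node 1  ⊔preds={0,1,2}  new={0,1}  stable
  step 8. node 2  ⊔preds={0,1,2}  new={0,1,2}  stable

Least fixpoint reached:
  node 0: {0,1,2}
  node 1: {0,1}
  node 2: {0,1,2}
  node 3: {1,2}
  node 4: {0,1}

8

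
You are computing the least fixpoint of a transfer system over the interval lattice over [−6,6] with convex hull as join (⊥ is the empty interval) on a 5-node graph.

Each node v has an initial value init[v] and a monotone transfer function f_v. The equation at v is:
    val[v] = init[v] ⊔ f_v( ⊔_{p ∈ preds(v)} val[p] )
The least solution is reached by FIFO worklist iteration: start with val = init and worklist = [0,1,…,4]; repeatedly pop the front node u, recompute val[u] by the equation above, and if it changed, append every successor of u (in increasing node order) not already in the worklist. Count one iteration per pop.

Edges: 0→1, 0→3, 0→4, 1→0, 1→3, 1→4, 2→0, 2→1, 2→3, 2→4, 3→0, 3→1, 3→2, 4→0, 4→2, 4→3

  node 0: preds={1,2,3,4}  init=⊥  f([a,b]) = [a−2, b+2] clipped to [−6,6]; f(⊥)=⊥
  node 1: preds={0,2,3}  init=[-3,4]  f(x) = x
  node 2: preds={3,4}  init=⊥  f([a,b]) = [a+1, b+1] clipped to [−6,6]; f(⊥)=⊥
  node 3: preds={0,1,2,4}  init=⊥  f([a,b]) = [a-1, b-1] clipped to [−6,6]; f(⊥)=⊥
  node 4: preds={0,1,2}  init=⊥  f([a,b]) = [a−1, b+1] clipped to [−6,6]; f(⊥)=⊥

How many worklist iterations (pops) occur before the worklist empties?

12

Iteration log — 12 steps:
  step 1. node 0  ⊔preds=[-3,4]  new=[-5,6]  old=⊥  +wl: 
  step 2. node 1  ⊔preds=[-5,6]  new=[-5,6]  old=[-3,4]  +wl: 0
  step 3. node 2  ⊔preds=⊥  new=⊥  stable
  step 4. node 3  ⊔preds=[-5,6]  new=[-6,5]  old=⊥  +wl: 1,2
  step 5. node 4  ⊔preds=[-5,6]  new=[-6,6]  old=⊥  +wl: 3
  step 6. node 0  ⊔preds=[-6,6]  new=[-6,6]  old=[-5,6]  +wl: 4
  step 7. node 1  ⊔preds=[-6,6]  new=[-6,6]  old=[-5,6]  +wl: 0
  step 8. node 2  ⊔preds=[-6,6]  new=[-5,6]  old=⊥  +wl: 1
  step 9. node 3  ⊔preds=[-6,6]  new=[-6,5]  stable
  step 10. node 4  ⊔preds=[-6,6]  new=[-6,6]  stable
  step 11. node 0  ⊔preds=[-6,6]  new=[-6,6]  stable
  step 12. node 1  ⊔preds=[-6,6]  new=[-6,6]  stable

Least fixpoint reached:
  node 0: [-6,6]
  node 1: [-6,6]
  node 2: [-5,6]
  node 3: [-6,5]
  node 4: [-6,6]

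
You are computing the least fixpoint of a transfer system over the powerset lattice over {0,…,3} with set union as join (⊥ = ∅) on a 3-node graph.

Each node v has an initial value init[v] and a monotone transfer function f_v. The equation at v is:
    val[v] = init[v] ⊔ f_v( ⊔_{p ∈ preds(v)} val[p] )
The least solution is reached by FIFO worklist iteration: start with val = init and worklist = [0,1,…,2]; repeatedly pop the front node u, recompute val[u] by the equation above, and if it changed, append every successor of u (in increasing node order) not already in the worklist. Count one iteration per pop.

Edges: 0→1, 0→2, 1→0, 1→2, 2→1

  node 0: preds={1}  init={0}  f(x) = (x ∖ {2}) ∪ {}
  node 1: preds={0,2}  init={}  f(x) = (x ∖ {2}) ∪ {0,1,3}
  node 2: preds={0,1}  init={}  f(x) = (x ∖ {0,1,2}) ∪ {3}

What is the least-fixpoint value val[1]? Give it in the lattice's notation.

Iteration log — 6 steps:
  step 1. node 0  ⊔preds={}  new={0}  stable
  step 2. node 1  ⊔preds={0}  new={0,1,3}  old={}  +wl: 0
  step 3. node 2  ⊔preds={0,1,3}  new={3}  old={}  +wl: 1
  step 4. node 0  ⊔preds={0,1,3}  new={0,1,3}  old={0}  +wl: 2
  step 5. node 1  ⊔preds={0,1,3}  new={0,1,3}  stable
  step 6. node 2  ⊔preds={0,1,3}  new={3}  stable

Least fixpoint reached:
  node 0: {0,1,3}
  node 1: {0,1,3}
  node 2: {3}

{0,1,3}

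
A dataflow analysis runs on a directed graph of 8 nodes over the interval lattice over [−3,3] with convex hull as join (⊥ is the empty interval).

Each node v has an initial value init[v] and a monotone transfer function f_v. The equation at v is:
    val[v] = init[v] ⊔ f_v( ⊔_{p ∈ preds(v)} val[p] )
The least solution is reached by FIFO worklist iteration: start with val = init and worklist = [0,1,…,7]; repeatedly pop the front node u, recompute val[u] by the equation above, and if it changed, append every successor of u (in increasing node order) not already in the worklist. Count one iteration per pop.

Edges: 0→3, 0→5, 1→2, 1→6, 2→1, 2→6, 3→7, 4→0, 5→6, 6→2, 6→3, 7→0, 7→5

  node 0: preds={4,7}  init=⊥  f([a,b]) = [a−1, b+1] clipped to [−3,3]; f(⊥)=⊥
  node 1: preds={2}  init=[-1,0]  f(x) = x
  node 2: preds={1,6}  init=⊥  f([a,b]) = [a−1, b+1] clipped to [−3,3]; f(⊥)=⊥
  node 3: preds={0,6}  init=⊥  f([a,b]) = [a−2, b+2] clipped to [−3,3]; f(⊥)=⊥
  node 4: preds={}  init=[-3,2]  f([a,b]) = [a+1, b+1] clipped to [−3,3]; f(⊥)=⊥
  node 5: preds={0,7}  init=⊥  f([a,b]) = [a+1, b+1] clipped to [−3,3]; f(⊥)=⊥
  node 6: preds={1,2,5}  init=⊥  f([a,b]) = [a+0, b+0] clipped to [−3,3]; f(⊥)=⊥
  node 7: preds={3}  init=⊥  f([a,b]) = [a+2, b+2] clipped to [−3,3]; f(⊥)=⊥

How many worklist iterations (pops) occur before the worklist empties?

Trace (18 dequeues):
  [1] u=0 | in [-3,2] | out [-3,3] | prev ⊥ | push {}
  [2] u=1 | in ⊥ | out [-1,0] | ==
  [3] u=2 | in [-1,0] | out [-2,1] | prev ⊥ | push {1}
  [4] u=3 | in [-3,3] | out [-3,3] | prev ⊥ | push {}
  [5] u=4 | in ⊥ | out [-3,2] | ==
  [6] u=5 | in [-3,3] | out [-2,3] | prev ⊥ | push {}
  [7] u=6 | in [-2,3] | out [-2,3] | prev ⊥ | push {2,3}
  [8] u=7 | in [-3,3] | out [-1,3] | prev ⊥ | push {0,5}
  [9] u=1 | in [-2,1] | out [-2,1] | prev [-1,0] | push {6}
  [10] u=2 | in [-2,3] | out [-3,3] | prev [-2,1] | push {1}
  [11] u=3 | in [-3,3] | out [-3,3] | ==
  [12] u=0 | in [-3,3] | out [-3,3] | ==
  [13] u=5 | in [-3,3] | out [-2,3] | ==
  [14] u=6 | in [-3,3] | out [-3,3] | prev [-2,3] | push {2,3}
  [15] u=1 | in [-3,3] | out [-3,3] | prev [-2,1] | push {6}
  [16] u=2 | in [-3,3] | out [-3,3] | ==
  [17] u=3 | in [-3,3] | out [-3,3] | ==
  [18] u=6 | in [-3,3] | out [-3,3] | ==

Converged values:
  [0] [-3,3]
  [1] [-3,3]
  [2] [-3,3]
  [3] [-3,3]
  [4] [-3,2]
  [5] [-2,3]
  [6] [-3,3]
  [7] [-1,3]

18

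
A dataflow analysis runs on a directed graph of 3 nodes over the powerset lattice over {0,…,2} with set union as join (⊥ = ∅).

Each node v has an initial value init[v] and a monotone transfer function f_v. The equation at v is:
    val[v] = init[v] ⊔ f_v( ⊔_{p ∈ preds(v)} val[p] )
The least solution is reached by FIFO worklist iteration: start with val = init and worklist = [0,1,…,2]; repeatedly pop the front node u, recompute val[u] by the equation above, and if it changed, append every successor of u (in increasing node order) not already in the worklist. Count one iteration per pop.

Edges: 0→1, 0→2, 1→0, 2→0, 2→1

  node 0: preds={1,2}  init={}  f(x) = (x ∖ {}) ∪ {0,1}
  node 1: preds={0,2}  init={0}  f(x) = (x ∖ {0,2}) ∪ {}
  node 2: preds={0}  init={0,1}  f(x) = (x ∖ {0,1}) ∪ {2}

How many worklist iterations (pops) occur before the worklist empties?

Iteration log — 6 steps:
  step 1. node 0  ⊔preds={0,1}  new={0,1}  old={}  +wl: 
  step 2. node 1  ⊔preds={0,1}  new={0,1}  old={0}  +wl: 0
  step 3. node 2  ⊔preds={0,1}  new={0,1,2}  old={0,1}  +wl: 1
  step 4. node 0  ⊔preds={0,1,2}  new={0,1,2}  old={0,1}  +wl: 2
  step 5. node 1  ⊔preds={0,1,2}  new={0,1}  stable
  step 6. node 2  ⊔preds={0,1,2}  new={0,1,2}  stable

Least fixpoint reached:
  node 0: {0,1,2}
  node 1: {0,1}
  node 2: {0,1,2}

6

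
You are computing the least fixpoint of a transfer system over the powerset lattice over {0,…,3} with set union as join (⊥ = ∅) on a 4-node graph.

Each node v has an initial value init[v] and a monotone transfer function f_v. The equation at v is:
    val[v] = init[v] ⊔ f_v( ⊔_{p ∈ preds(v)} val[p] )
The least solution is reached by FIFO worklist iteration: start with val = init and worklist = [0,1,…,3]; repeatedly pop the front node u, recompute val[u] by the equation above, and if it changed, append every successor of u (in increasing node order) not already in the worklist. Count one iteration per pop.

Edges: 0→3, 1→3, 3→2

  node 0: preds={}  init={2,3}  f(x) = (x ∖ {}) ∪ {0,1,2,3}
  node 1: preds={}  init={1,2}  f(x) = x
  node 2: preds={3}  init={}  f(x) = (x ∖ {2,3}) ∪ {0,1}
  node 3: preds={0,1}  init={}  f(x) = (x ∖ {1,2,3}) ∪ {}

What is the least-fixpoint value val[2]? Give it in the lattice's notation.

Worklist (5 pops):
  #1 pop 0: in={} → {0,1,2,3} (was {2,3}); enqueue []
  #2 pop 1: in={} → {1,2} (no change)
  #3 pop 2: in={} → {0,1} (was {}); enqueue []
  #4 pop 3: in={0,1,2,3} → {0} (was {}); enqueue [2]
  #5 pop 2: in={0} → {0,1} (no change)

Fixpoint:
  val[0] = {0,1,2,3}
  val[1] = {1,2}
  val[2] = {0,1}
  val[3] = {0}

{0,1}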